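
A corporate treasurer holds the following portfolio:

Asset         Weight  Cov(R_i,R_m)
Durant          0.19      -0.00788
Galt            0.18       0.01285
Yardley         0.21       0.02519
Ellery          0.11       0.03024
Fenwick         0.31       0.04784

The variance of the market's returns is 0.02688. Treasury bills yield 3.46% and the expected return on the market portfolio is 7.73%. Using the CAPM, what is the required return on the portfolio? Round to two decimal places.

7.31%

β_Durant = -0.00788 / 0.02688 = -0.2932
β_Galt = 0.01285 / 0.02688 = 0.4781
β_Yardley = 0.02519 / 0.02688 = 0.9371
β_Ellery = 0.03024 / 0.02688 = 1.1250
β_Fenwick = 0.04784 / 0.02688 = 1.7798
β_P = Σ w_i β_i = 0.19×-0.2932 + 0.18×0.4781 + 0.21×0.9371 + 0.11×1.1250 + 0.31×1.7798 = 0.9026
MRP = 7.73% − 3.46% = 4.27%
E(R_P) = R_f + β_P × MRP = 3.46% + 0.9026 × 4.27% = 7.31%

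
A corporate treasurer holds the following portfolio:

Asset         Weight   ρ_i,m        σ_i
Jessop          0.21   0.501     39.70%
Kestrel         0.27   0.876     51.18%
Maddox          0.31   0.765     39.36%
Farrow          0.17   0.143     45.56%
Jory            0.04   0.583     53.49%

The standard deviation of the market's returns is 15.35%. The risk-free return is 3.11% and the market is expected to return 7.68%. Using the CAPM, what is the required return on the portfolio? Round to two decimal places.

β_Jessop = 0.501 × 39.70% / 15.35% = 1.2957
β_Kestrel = 0.876 × 51.18% / 15.35% = 2.9208
β_Maddox = 0.765 × 39.36% / 15.35% = 1.9616
β_Farrow = 0.143 × 45.56% / 15.35% = 0.4244
β_Jory = 0.583 × 53.49% / 15.35% = 2.0316
β_P = Σ w_i β_i = 0.21×1.2957 + 0.27×2.9208 + 0.31×1.9616 + 0.17×0.4244 + 0.04×2.0316 = 1.8222
MRP = 7.68% − 3.11% = 4.57%
E(R_P) = R_f + β_P × MRP = 3.11% + 1.8222 × 4.57% = 11.44%

11.44%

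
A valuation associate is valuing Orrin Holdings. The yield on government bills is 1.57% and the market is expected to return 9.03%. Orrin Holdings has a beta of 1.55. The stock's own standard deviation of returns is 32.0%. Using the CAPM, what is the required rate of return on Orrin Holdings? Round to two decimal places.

Market risk premium = E(R_m) − R_f = 9.03% − 1.57% = 7.46%
E(R) = R_f + β × MRP = 1.57% + 1.55 × 7.46% = 13.13%

13.13%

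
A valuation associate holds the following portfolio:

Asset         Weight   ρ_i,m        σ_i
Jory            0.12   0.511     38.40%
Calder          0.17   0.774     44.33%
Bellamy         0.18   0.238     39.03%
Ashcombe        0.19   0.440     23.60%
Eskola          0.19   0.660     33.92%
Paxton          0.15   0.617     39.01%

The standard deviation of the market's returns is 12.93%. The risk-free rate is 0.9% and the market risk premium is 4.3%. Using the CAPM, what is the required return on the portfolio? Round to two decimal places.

β_Jory = 0.511 × 38.40% / 12.93% = 1.5176
β_Calder = 0.774 × 44.33% / 12.93% = 2.6536
β_Bellamy = 0.238 × 39.03% / 12.93% = 0.7184
β_Ashcombe = 0.440 × 23.60% / 12.93% = 0.8031
β_Eskola = 0.660 × 33.92% / 12.93% = 1.7314
β_Paxton = 0.617 × 39.01% / 12.93% = 1.8615
β_P = Σ w_i β_i = 0.12×1.5176 + 0.17×2.6536 + 0.18×0.7184 + 0.19×0.8031 + 0.19×1.7314 + 0.15×1.8615 = 1.5233
E(R_P) = R_f + β_P × MRP = 0.9% + 1.5233 × 4.3% = 7.45%

7.45%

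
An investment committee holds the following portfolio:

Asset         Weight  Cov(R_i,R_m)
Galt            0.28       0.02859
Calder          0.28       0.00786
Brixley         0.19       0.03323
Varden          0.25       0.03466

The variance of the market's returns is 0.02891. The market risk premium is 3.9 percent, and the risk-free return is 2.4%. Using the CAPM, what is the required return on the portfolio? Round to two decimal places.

β_Galt = 0.02859 / 0.02891 = 0.9889
β_Calder = 0.00786 / 0.02891 = 0.2719
β_Brixley = 0.03323 / 0.02891 = 1.1494
β_Varden = 0.03466 / 0.02891 = 1.1989
β_P = Σ w_i β_i = 0.28×0.9889 + 0.28×0.2719 + 0.19×1.1494 + 0.25×1.1989 = 0.8711
E(R_P) = R_f + β_P × MRP = 2.4% + 0.8711 × 3.9% = 5.80%

5.80%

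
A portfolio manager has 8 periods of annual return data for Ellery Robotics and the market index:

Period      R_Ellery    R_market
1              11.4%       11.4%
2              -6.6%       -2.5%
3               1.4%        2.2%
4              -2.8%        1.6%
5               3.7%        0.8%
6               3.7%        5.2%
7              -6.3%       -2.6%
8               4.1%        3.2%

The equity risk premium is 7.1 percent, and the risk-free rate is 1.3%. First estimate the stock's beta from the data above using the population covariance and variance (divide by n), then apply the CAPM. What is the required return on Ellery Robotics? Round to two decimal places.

Mean R_i = (11.4 − 6.6 + 1.4 − 2.8 + 3.7 + 3.7 − 6.3 + 4.1) / 8 = 1.0750%
Mean R_m = (11.4 − 2.5 + 2.2 + 1.6 + 0.8 + 5.2 − 2.6 + 3.2) / 8 = 2.4125%
Σ(R_i − R̄_i)(R_m − R̄_m) = 176.0125  ⇒  Cov = 176.0125 / 8 = 22.0016
Σ(R_m − R̄_m)² = 141.7288  ⇒  Var(R_m) = 141.7288 / 8 = 17.7161
β = Cov / Var(R_m) = 22.0016 / 17.7161 = 1.2419
E(R) = R_f + β × MRP = 1.3% + 1.2419 × 7.1% = 10.12%

10.12%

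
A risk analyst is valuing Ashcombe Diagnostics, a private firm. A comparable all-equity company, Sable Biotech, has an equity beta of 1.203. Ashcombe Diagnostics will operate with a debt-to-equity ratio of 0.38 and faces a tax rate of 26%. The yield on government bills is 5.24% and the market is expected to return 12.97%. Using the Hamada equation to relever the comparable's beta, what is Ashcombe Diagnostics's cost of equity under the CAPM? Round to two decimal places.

β_L = β_U × [1 + (1 − t)(D/E)] = 1.203 × [1 + (1 − 0.26) × 0.38]
    = 1.203 × [1 + 0.74 × 0.38] = 1.203 × 1.2812 = 1.5413
MRP = 12.97% − 5.24% = 7.73%
E(R) = R_f + β_L × MRP = 5.24% + 1.5413 × 7.73% = 17.15%

17.15%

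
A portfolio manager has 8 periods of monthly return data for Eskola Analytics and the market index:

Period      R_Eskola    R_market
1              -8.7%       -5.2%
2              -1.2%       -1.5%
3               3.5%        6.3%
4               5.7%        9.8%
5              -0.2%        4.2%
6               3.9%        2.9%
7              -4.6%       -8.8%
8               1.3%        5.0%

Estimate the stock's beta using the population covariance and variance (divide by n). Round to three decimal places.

0.669

Mean R_i = (-8.7 − 1.2 + 3.5 + 5.7 − 0.2 + 3.9 − 4.6 + 1.3) / 8 = -0.0375%
Mean R_m = (-5.2 − 1.5 + 6.3 + 9.8 + 4.2 + 2.9 − 8.8 + 5.0) / 8 = 1.5875%
Σ(R_i − R̄_i)(R_m − R̄_m) = 182.8763  ⇒  Cov = 182.8763 / 8 = 22.8595
Σ(R_m − R̄_m)² = 273.3488  ⇒  Var(R_m) = 273.3488 / 8 = 34.1686
β = Cov / Var(R_m) = 22.8595 / 34.1686 = 0.6690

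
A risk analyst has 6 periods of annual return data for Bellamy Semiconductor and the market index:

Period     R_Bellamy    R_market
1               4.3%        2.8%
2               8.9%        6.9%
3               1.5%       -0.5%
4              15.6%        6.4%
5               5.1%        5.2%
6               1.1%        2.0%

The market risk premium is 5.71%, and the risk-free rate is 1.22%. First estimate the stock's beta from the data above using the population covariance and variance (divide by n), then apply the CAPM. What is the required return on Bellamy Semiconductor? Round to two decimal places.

9.92%

Mean R_i = (4.3 + 8.9 + 1.5 + 15.6 + 5.1 + 1.1) / 6 = 6.0833%
Mean R_m = (2.8 + 6.9 − 0.5 + 6.4 + 5.2 + 2.0) / 6 = 3.8000%
Σ(R_i − R̄_i)(R_m − R̄_m) = 62.5600  ⇒  Cov = 62.5600 / 6 = 10.4267
Σ(R_m − R̄_m)² = 41.0600  ⇒  Var(R_m) = 41.0600 / 6 = 6.8433
β = Cov / Var(R_m) = 10.4267 / 6.8433 = 1.5236
E(R) = R_f + β × MRP = 1.22% + 1.5236 × 5.71% = 9.92%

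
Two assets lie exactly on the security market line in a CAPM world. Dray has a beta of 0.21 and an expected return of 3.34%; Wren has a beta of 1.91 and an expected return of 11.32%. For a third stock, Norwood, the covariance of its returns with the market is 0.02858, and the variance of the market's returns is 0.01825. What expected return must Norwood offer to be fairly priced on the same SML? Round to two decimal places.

9.71%

MRP = (11.32% − 3.34%) / (1.91 − 0.21) = 4.6941%
R_f = 3.34% − 0.21 × 4.6941% = 2.3542%
β_Norwood = Cov / Var(R_m) = 0.02858 / 0.01825 = 1.5660
E(R_Norwood) = R_f + β × MRP = 2.3542% + 1.5660 × 4.6941% = 9.71%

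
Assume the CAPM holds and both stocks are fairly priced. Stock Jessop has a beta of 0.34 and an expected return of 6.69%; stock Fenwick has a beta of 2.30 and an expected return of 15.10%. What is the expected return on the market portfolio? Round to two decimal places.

Both satisfy E(R) = R_f + β·MRP, so the slope of the SML is
MRP = (15.10% − 6.69%) / (2.30 − 0.34) = 8.41% / 1.96 = 4.2908%
R_f = E(R_Jessop) − β_Jessop·MRP = 6.69% − 0.34 × 4.2908% = 5.2311%
E(R_m) = R_f + MRP = 5.2311% + 4.2908% = 9.52%

9.52%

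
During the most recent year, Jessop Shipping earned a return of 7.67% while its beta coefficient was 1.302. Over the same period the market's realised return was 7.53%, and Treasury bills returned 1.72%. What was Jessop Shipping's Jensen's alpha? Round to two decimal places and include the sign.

-1.61%

Market excess return = 7.53% − 1.72% = 5.81%
CAPM benchmark = R_f + β(R_m − R_f) = 1.72% + 1.302 × 5.81% = 9.28462%
α = actual − benchmark = 7.67% − 9.28462% = -1.61%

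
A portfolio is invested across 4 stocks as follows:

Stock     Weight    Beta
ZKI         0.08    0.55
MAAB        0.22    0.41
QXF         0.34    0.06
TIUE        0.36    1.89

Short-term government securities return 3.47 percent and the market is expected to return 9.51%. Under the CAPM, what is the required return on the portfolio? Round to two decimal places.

β_P = Σ w_i β_i = 0.08×0.55 + 0.22×0.41 + 0.34×0.06 + 0.36×1.89 = 0.8350
MRP = 9.51% − 3.47% = 6.04%
E(R_P) = R_f + β_P × MRP = 3.47% + 0.8350 × 6.04% = 8.51%

8.51%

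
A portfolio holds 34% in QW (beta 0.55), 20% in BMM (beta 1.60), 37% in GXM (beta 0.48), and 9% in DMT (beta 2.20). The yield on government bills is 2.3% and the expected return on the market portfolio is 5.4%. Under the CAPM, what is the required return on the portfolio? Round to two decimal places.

5.04%

β_P = Σ w_i β_i = 0.34×0.55 + 0.20×1.60 + 0.37×0.48 + 0.09×2.20 = 0.8826
MRP = 5.4% − 2.3% = 3.10%
E(R_P) = R_f + β_P × MRP = 2.3% + 0.8826 × 3.1% = 5.04%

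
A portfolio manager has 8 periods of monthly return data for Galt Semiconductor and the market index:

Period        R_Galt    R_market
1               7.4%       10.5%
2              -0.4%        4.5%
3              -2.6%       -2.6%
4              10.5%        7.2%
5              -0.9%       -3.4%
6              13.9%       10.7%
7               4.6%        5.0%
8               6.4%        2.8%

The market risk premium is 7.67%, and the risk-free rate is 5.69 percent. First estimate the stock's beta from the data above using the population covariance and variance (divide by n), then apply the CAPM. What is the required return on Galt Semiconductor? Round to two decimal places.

Mean R_i = (7.4 − 0.4 − 2.6 + 10.5 − 0.9 + 13.9 + 4.6 + 6.4) / 8 = 4.8625%
Mean R_m = (10.5 + 4.5 − 2.6 + 7.2 − 3.4 + 10.7 + 5.0 + 2.8) / 8 = 4.3375%
Σ(R_i − R̄_i)(R_m − R̄_m) = 182.2413  ⇒  Cov = 182.2413 / 8 = 22.7802
Σ(R_m − R̄_m)² = 197.4788  ⇒  Var(R_m) = 197.4788 / 8 = 24.6849
β = Cov / Var(R_m) = 22.7802 / 24.6849 = 0.9228
E(R) = R_f + β × MRP = 5.69% + 0.9228 × 7.67% = 12.77%

12.77%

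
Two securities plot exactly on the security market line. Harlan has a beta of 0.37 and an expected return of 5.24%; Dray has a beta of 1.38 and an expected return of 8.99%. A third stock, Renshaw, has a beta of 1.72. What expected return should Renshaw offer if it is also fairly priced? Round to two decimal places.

MRP (SML slope) = (8.99% − 5.24%) / (1.38 − 0.37) = 3.75% / 1.01 = 3.7129%
R_f (intercept) = 5.24% − 0.37 × 3.7129% = 3.8662%
E(R_Renshaw) = R_f + β × MRP = 3.8662% + 1.72 × 3.7129% = 10.25%

10.25%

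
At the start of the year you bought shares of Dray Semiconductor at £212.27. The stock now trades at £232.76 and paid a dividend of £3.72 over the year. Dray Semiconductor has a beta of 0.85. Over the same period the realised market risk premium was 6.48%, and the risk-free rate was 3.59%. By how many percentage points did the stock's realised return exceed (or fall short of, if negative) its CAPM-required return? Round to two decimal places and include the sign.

+2.31%

Realised HPR = (P1 + D1 − P0) / P0 = (232.76 + 3.72 − 212.27) / 212.27 = 24.21 / 212.27 = 11.4053%
CAPM required = R_f + β·MRP = 3.59% + 0.85 × 6.48% = 9.0980%
α = realised − required = 11.4053% − 9.0980% = +2.31%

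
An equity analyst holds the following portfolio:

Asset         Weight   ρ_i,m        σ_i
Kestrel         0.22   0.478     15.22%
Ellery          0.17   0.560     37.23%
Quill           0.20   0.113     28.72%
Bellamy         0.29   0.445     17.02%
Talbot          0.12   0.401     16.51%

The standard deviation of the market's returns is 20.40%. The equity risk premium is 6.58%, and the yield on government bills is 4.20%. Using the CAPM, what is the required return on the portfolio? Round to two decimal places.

7.03%

β_Kestrel = 0.478 × 15.22% / 20.40% = 0.3566
β_Ellery = 0.560 × 37.23% / 20.40% = 1.0220
β_Quill = 0.113 × 28.72% / 20.40% = 0.1591
β_Bellamy = 0.445 × 17.02% / 20.40% = 0.3713
β_Talbot = 0.401 × 16.51% / 20.40% = 0.3245
β_P = Σ w_i β_i = 0.22×0.3566 + 0.17×1.0220 + 0.20×0.1591 + 0.29×0.3713 + 0.12×0.3245 = 0.4306
E(R_P) = R_f + β_P × MRP = 4.20% + 0.4306 × 6.58% = 7.03%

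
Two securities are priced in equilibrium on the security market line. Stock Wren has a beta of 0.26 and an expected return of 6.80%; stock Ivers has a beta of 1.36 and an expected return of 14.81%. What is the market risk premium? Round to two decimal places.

7.28%

Both satisfy E(R) = R_f + β·MRP, so the slope of the SML is
MRP = (14.81% − 6.80%) / (1.36 − 0.26) = 8.01% / 1.10 = 7.2818%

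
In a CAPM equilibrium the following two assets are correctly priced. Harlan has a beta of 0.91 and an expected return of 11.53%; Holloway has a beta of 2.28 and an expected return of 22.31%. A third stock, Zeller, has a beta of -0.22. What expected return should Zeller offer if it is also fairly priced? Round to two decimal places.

MRP (SML slope) = (22.31% − 11.53%) / (2.28 − 0.91) = 10.78% / 1.37 = 7.8686%
R_f (intercept) = 11.53% − 0.91 × 7.8686% = 4.3696%
E(R_Zeller) = R_f + β × MRP = 4.3696% + -0.22 × 7.8686% = 2.64%

2.64%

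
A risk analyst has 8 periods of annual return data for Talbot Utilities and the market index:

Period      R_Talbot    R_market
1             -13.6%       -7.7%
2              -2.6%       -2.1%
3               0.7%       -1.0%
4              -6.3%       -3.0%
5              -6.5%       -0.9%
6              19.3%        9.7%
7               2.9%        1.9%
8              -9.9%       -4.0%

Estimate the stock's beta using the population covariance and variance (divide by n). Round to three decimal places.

1.937

Mean R_i = (-13.6 − 2.6 + 0.7 − 6.3 − 6.5 + 19.3 + 2.9 − 9.9) / 8 = -2.0000%
Mean R_m = (-7.7 − 2.1 − 1.0 − 3.0 − 0.9 + 9.7 + 1.9 − 4.0) / 8 = -0.8875%
Σ(R_i − R̄_i)(R_m − R̄_m) = 352.3500  ⇒  Cov = 352.3500 / 8 = 44.0438
Σ(R_m − R̄_m)² = 181.9088  ⇒  Var(R_m) = 181.9088 / 8 = 22.7386
β = Cov / Var(R_m) = 44.0438 / 22.7386 = 1.9370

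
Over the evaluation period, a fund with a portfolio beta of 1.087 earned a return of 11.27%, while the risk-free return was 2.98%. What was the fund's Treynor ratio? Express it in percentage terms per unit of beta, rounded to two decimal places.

7.63%

Treynor = (R_P − R_f) / β_P = (11.27% − 2.98%) / 1.0870 = 8.29% / 1.0870 = 7.63%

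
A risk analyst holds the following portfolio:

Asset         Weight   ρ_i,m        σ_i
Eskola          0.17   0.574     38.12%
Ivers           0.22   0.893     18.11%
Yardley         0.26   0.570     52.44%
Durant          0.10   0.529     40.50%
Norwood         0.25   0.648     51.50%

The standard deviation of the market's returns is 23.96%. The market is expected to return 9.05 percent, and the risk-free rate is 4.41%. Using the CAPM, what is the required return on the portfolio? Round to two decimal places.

β_Eskola = 0.574 × 38.12% / 23.96% = 0.9132
β_Ivers = 0.893 × 18.11% / 23.96% = 0.6750
β_Yardley = 0.570 × 52.44% / 23.96% = 1.2475
β_Durant = 0.529 × 40.50% / 23.96% = 0.8942
β_Norwood = 0.648 × 51.50% / 23.96% = 1.3928
β_P = Σ w_i β_i = 0.17×0.9132 + 0.22×0.6750 + 0.26×1.2475 + 0.10×0.8942 + 0.25×1.3928 = 1.0657
MRP = 9.05% − 4.41% = 4.64%
E(R_P) = R_f + β_P × MRP = 4.41% + 1.0657 × 4.64% = 9.35%

9.35%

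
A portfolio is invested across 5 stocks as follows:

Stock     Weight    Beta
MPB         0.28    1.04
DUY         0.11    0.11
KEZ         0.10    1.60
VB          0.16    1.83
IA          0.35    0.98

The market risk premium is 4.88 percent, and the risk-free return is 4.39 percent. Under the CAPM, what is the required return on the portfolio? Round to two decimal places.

β_P = Σ w_i β_i = 0.28×1.04 + 0.11×0.11 + 0.10×1.60 + 0.16×1.83 + 0.35×0.98 = 1.0991
E(R_P) = R_f + β_P × MRP = 4.39% + 1.0991 × 4.88% = 9.75%

9.75%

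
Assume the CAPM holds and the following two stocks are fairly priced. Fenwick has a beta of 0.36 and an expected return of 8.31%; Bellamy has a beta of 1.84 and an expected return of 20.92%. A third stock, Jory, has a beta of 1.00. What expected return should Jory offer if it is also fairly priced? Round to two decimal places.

MRP (SML slope) = (20.92% − 8.31%) / (1.84 − 0.36) = 12.61% / 1.48 = 8.5203%
R_f (intercept) = 8.31% − 0.36 × 8.5203% = 5.2427%
E(R_Jory) = R_f + β × MRP = 5.2427% + 1.00 × 8.5203% = 13.76%

13.76%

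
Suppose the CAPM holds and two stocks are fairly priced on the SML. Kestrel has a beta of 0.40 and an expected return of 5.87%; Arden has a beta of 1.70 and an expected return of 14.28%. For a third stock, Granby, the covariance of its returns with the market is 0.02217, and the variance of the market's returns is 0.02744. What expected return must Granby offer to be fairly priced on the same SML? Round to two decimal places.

8.51%

MRP = (14.28% − 5.87%) / (1.70 − 0.40) = 6.4692%
R_f = 5.87% − 0.40 × 6.4692% = 3.2823%
β_Granby = Cov / Var(R_m) = 0.02217 / 0.02744 = 0.8079
E(R_Granby) = R_f + β × MRP = 3.2823% + 0.8079 × 6.4692% = 8.51%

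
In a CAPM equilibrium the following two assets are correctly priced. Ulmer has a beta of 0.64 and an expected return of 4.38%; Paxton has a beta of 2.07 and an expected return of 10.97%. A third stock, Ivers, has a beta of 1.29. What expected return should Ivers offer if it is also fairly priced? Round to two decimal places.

MRP (SML slope) = (10.97% − 4.38%) / (2.07 − 0.64) = 6.59% / 1.43 = 4.6084%
R_f (intercept) = 4.38% − 0.64 × 4.6084% = 1.4306%
E(R_Ivers) = R_f + β × MRP = 1.4306% + 1.29 × 4.6084% = 7.38%

7.38%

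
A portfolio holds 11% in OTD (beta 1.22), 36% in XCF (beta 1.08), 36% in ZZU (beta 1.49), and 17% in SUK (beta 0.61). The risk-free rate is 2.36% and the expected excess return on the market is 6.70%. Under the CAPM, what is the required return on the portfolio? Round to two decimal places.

10.15%

β_P = Σ w_i β_i = 0.11×1.22 + 0.36×1.08 + 0.36×1.49 + 0.17×0.61 = 1.1631
E(R_P) = R_f + β_P × MRP = 2.36% + 1.1631 × 6.70% = 10.15%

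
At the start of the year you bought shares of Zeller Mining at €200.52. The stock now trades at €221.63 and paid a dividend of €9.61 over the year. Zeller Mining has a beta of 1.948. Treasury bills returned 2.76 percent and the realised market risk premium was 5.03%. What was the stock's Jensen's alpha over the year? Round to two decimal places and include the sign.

Realised HPR = (P1 + D1 − P0) / P0 = (221.63 + 9.61 − 200.52) / 200.52 = 30.72 / 200.52 = 15.3202%
CAPM required = R_f + β·MRP = 2.76% + 1.948 × 5.03% = 12.55844%
α = realised − required = 15.3202% − 12.55844% = +2.76%

+2.76%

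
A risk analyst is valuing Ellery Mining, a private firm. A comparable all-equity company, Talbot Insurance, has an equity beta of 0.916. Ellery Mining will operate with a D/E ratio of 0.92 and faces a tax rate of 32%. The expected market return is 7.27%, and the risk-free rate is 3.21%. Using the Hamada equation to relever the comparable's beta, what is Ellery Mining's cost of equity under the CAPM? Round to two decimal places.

9.26%

β_L = β_U × [1 + (1 − t)(D/E)] = 0.916 × [1 + (1 − 0.32) × 0.92]
    = 0.916 × [1 + 0.68 × 0.92] = 0.916 × 1.6256 = 1.4890
MRP = 7.27% − 3.21% = 4.06%
E(R) = R_f + β_L × MRP = 3.21% + 1.4890 × 4.06% = 9.26%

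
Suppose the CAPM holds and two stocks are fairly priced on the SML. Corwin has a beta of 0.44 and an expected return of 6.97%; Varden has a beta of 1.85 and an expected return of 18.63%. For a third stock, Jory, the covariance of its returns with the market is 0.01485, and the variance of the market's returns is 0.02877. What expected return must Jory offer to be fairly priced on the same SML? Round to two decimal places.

MRP = (18.63% − 6.97%) / (1.85 − 0.44) = 8.2695%
R_f = 6.97% − 0.44 × 8.2695% = 3.3314%
β_Jory = Cov / Var(R_m) = 0.01485 / 0.02877 = 0.5162
E(R_Jory) = R_f + β × MRP = 3.3314% + 0.5162 × 8.2695% = 7.60%

7.60%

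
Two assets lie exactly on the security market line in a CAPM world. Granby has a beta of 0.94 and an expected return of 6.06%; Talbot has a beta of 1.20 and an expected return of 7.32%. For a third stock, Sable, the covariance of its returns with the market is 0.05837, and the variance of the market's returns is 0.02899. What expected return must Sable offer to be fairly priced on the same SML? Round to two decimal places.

11.26%

MRP = (7.32% − 6.06%) / (1.20 − 0.94) = 4.8462%
R_f = 6.06% − 0.94 × 4.8462% = 1.5046%
β_Sable = Cov / Var(R_m) = 0.05837 / 0.02899 = 2.0135
E(R_Sable) = R_f + β × MRP = 1.5046% + 2.0135 × 4.8462% = 11.26%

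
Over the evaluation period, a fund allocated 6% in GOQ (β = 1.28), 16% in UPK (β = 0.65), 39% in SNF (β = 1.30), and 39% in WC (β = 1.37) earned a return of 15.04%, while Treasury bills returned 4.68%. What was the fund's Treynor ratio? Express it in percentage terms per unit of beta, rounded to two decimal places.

8.48%

β_P = 0.06×1.28 + 0.16×0.65 + 0.39×1.30 + 0.39×1.37 = 1.2221
Treynor = (R_P − R_f) / β_P = (15.04% − 4.68%) / 1.2221 = 10.36% / 1.2221 = 8.48%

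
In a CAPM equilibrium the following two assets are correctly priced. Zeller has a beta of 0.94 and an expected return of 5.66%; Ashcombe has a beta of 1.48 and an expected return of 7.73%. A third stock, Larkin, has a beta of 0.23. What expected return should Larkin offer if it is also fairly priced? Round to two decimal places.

2.94%

MRP (SML slope) = (7.73% − 5.66%) / (1.48 − 0.94) = 2.07% / 0.54 = 3.8333%
R_f (intercept) = 5.66% − 0.94 × 3.8333% = 2.0567%
E(R_Larkin) = R_f + β × MRP = 2.0567% + 0.23 × 3.8333% = 2.94%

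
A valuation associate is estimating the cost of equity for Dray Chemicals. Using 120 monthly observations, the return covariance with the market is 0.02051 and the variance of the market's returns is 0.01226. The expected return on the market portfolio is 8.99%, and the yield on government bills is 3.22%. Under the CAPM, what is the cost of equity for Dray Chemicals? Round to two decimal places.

12.87%

β = Cov(R_i, R_m) / Var(R_m) = 0.02051 / 0.01226 = 1.6729
MRP = 8.99% − 3.22% = 5.77%
E(R) = R_f + β × MRP = 3.22% + 1.6729 × 5.77% = 12.87%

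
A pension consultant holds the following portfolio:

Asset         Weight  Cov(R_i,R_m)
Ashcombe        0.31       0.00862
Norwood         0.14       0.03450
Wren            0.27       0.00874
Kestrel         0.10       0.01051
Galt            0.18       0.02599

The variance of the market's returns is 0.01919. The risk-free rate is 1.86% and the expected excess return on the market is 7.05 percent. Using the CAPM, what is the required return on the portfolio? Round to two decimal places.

7.59%

β_Ashcombe = 0.00862 / 0.01919 = 0.4492
β_Norwood = 0.03450 / 0.01919 = 1.7978
β_Wren = 0.00874 / 0.01919 = 0.4554
β_Kestrel = 0.01051 / 0.01919 = 0.5477
β_Galt = 0.02599 / 0.01919 = 1.3544
β_P = Σ w_i β_i = 0.31×0.4492 + 0.14×1.7978 + 0.27×0.4554 + 0.10×0.5477 + 0.18×1.3544 = 0.8125
E(R_P) = R_f + β_P × MRP = 1.86% + 0.8125 × 7.05% = 7.59%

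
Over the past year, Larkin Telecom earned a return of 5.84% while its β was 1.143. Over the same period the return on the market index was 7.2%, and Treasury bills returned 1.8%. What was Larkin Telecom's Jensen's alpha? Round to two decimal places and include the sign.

Market excess return = 7.2% − 1.8% = 5.40%
CAPM benchmark = R_f + β(R_m − R_f) = 1.8% + 1.143 × 5.4% = 7.9722%
α = actual − benchmark = 5.84% − 7.9722% = -2.13%

-2.13%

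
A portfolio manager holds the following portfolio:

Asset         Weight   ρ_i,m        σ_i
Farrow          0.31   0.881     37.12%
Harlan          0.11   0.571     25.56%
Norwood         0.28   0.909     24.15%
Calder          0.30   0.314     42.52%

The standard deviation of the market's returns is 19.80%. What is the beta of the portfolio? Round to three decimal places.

1.106

β_Farrow = 0.881 × 37.12% / 19.80% = 1.6517
β_Harlan = 0.571 × 25.56% / 19.80% = 0.7371
β_Norwood = 0.909 × 24.15% / 19.80% = 1.1087
β_Calder = 0.314 × 42.52% / 19.80% = 0.6743
β_P = Σ w_i β_i = 0.31×1.6517 + 0.11×0.7371 + 0.28×1.1087 + 0.30×0.6743 = 1.1058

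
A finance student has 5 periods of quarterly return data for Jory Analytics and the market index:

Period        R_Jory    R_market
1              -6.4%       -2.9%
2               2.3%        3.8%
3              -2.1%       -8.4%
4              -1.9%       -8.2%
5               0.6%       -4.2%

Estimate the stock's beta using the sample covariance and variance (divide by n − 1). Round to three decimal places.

Mean R_i = (-6.4 + 2.3 − 2.1 − 1.9 + 0.6) / 5 = -1.5000%
Mean R_m = (-2.9 + 3.8 − 8.4 − 8.2 − 4.2) / 5 = -3.9800%
Σ(R_i − R̄_i)(R_m − R̄_m) = 28.1500  ⇒  Cov = 28.1500 / 4 = 7.0375
Σ(R_m − R̄_m)² = 99.0880  ⇒  Var(R_m) = 99.0880 / 4 = 24.7720
β = Cov / Var(R_m) = 7.0375 / 24.7720 = 0.2841

0.284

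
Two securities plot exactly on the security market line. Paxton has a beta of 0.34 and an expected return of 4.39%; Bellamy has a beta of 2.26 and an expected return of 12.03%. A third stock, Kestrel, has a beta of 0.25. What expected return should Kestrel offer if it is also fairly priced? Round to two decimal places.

MRP (SML slope) = (12.03% − 4.39%) / (2.26 − 0.34) = 7.64% / 1.92 = 3.9792%
R_f (intercept) = 4.39% − 0.34 × 3.9792% = 3.0371%
E(R_Kestrel) = R_f + β × MRP = 3.0371% + 0.25 × 3.9792% = 4.03%

4.03%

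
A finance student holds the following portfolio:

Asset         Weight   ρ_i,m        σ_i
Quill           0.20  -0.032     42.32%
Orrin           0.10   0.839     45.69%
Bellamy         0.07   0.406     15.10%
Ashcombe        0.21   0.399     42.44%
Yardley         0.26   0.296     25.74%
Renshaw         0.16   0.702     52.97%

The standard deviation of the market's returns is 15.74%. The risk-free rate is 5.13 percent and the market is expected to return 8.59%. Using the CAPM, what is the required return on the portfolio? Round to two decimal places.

β_Quill = -0.032 × 42.32% / 15.74% = -0.0860
β_Orrin = 0.839 × 45.69% / 15.74% = 2.4354
β_Bellamy = 0.406 × 15.10% / 15.74% = 0.3895
β_Ashcombe = 0.399 × 42.44% / 15.74% = 1.0758
β_Yardley = 0.296 × 25.74% / 15.74% = 0.4841
β_Renshaw = 0.702 × 52.97% / 15.74% = 2.3624
β_P = Σ w_i β_i = 0.20×-0.0860 + 0.10×2.4354 + 0.07×0.3895 + 0.21×1.0758 + 0.26×0.4841 + 0.16×2.3624 = 0.9834
MRP = 8.59% − 5.13% = 3.46%
E(R_P) = R_f + β_P × MRP = 5.13% + 0.9834 × 3.46% = 8.53%

8.53%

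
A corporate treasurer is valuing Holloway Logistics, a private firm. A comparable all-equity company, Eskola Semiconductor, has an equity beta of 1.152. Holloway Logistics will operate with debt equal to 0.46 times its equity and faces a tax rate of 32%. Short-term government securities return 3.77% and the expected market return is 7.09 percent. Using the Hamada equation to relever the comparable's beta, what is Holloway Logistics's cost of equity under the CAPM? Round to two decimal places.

β_L = β_U × [1 + (1 − t)(D/E)] = 1.152 × [1 + (1 − 0.32) × 0.46]
    = 1.152 × [1 + 0.68 × 0.46] = 1.152 × 1.3128 = 1.5123
MRP = 7.09% − 3.77% = 3.32%
E(R) = R_f + β_L × MRP = 3.77% + 1.5123 × 3.32% = 8.79%

8.79%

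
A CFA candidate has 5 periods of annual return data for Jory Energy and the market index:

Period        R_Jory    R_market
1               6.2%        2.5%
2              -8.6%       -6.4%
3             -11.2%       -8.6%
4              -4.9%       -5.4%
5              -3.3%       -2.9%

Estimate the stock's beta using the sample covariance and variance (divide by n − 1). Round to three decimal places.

Mean R_i = (6.2 − 8.6 − 11.2 − 4.9 − 3.3) / 5 = -4.3600%
Mean R_m = (2.5 − 6.4 − 8.6 − 5.4 − 2.9) / 5 = -4.1600%
Σ(R_i − R̄_i)(R_m − R̄_m) = 112.2020  ⇒  Cov = 112.2020 / 4 = 28.0505
Σ(R_m − R̄_m)² = 72.2120  ⇒  Var(R_m) = 72.2120 / 4 = 18.0530
β = Cov / Var(R_m) = 28.0505 / 18.0530 = 1.5538

1.554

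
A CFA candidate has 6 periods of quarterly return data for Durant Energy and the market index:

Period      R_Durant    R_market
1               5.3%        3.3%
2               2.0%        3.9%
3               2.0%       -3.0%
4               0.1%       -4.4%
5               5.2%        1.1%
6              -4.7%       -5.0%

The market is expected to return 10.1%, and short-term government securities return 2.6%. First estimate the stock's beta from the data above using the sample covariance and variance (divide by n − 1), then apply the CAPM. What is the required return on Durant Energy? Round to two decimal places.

7.88%

Mean R_i = (5.3 + 2.0 + 2.0 + 0.1 + 5.2 − 4.7) / 6 = 1.6500%
Mean R_m = (3.3 + 3.9 − 3.0 − 4.4 + 1.1 − 5.0) / 6 = -0.6833%
Σ(R_i − R̄_i)(R_m − R̄_m) = 54.8350  ⇒  Cov = 54.8350 / 5 = 10.9670
Σ(R_m − R̄_m)² = 77.8683  ⇒  Var(R_m) = 77.8683 / 5 = 15.5737
β = Cov / Var(R_m) = 10.9670 / 15.5737 = 0.7042
MRP = 10.1% − 2.6% = 7.50%
E(R) = R_f + β × MRP = 2.6% + 0.7042 × 7.5% = 7.88%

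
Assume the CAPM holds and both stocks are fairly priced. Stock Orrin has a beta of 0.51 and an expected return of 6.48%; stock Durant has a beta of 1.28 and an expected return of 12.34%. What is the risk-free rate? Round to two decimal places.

Both satisfy E(R) = R_f + β·MRP, so the slope of the SML is
MRP = (12.34% − 6.48%) / (1.28 − 0.51) = 5.86% / 0.77 = 7.6104%
R_f = E(R_Orrin) − β_Orrin·MRP = 6.48% − 0.51 × 7.6104% = 2.5987%

2.60%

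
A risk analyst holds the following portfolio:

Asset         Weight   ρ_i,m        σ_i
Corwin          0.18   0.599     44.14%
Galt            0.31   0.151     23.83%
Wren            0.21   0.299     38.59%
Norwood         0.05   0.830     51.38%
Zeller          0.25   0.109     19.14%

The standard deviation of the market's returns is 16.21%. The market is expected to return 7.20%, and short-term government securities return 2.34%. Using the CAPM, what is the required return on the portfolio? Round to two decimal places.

5.62%

β_Corwin = 0.599 × 44.14% / 16.21% = 1.6311
β_Galt = 0.151 × 23.83% / 16.21% = 0.2220
β_Wren = 0.299 × 38.59% / 16.21% = 0.7118
β_Norwood = 0.830 × 51.38% / 16.21% = 2.6308
β_Zeller = 0.109 × 19.14% / 16.21% = 0.1287
β_P = Σ w_i β_i = 0.18×1.6311 + 0.31×0.2220 + 0.21×0.7118 + 0.05×2.6308 + 0.25×0.1287 = 0.6756
MRP = 7.20% − 2.34% = 4.86%
E(R_P) = R_f + β_P × MRP = 2.34% + 0.6756 × 4.86% = 5.62%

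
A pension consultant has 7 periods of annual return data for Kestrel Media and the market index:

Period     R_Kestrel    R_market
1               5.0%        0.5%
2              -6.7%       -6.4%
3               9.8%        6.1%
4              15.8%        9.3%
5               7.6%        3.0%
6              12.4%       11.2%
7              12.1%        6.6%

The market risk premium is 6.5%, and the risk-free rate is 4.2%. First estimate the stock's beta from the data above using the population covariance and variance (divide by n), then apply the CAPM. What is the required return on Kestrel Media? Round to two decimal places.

Mean R_i = (5.0 − 6.7 + 9.8 + 15.8 + 7.6 + 12.4 + 12.1) / 7 = 8.0000%
Mean R_m = (0.5 − 6.4 + 6.1 + 9.3 + 3.0 + 11.2 + 6.6) / 7 = 4.3286%
Σ(R_i − R̄_i)(R_m − R̄_m) = 251.2400  ⇒  Cov = 251.2400 / 7 = 35.8914
Σ(R_m − R̄_m)² = 211.7543  ⇒  Var(R_m) = 211.7543 / 7 = 30.2506
β = Cov / Var(R_m) = 35.8914 / 30.2506 = 1.1865
E(R) = R_f + β × MRP = 4.2% + 1.1865 × 6.5% = 11.91%

11.91%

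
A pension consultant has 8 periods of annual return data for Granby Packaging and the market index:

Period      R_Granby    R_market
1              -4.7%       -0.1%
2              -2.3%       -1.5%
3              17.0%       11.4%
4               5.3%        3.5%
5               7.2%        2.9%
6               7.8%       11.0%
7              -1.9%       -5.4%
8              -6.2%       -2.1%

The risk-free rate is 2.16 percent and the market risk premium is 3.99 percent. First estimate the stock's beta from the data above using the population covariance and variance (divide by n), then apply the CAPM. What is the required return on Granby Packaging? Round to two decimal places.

6.65%

Mean R_i = (-4.7 − 2.3 + 17.0 + 5.3 + 7.2 + 7.8 − 1.9 − 6.2) / 8 = 2.7750%
Mean R_m = (-0.1 − 1.5 + 11.4 + 3.5 + 2.9 + 11.0 − 5.4 − 2.1) / 8 = 2.4625%
Σ(R_i − R̄_i)(R_m − R̄_m) = 291.5625  ⇒  Cov = 291.5625 / 8 = 36.4453
Σ(R_m − R̄_m)² = 258.9388  ⇒  Var(R_m) = 258.9388 / 8 = 32.3674
β = Cov / Var(R_m) = 36.4453 / 32.3674 = 1.1260
E(R) = R_f + β × MRP = 2.16% + 1.1260 × 3.99% = 6.65%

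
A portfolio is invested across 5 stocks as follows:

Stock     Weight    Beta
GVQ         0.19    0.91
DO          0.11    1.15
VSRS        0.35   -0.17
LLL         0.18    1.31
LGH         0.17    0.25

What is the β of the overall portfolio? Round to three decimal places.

β_P = Σ w_i β_i = 0.19×0.91 + 0.11×1.15 + 0.35×-0.17 + 0.18×1.31 + 0.17×0.25 = 0.5182

0.518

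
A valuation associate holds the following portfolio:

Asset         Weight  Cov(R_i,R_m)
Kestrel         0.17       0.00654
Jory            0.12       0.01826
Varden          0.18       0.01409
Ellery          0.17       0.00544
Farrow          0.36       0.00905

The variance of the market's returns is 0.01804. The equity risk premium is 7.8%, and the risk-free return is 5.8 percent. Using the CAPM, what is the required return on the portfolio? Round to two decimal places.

10.13%

β_Kestrel = 0.00654 / 0.01804 = 0.3625
β_Jory = 0.01826 / 0.01804 = 1.0122
β_Varden = 0.01409 / 0.01804 = 0.7810
β_Ellery = 0.00544 / 0.01804 = 0.3016
β_Farrow = 0.00905 / 0.01804 = 0.5017
β_P = Σ w_i β_i = 0.17×0.3625 + 0.12×1.0122 + 0.18×0.7810 + 0.17×0.3016 + 0.36×0.5017 = 0.5556
E(R_P) = R_f + β_P × MRP = 5.8% + 0.5556 × 7.8% = 10.13%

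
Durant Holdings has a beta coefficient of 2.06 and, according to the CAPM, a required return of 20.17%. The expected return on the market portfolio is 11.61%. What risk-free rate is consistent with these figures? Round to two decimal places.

3.53%

E(R) = R_f + β(E(R_m) − R_f) = R_f(1 − β) + β·E(R_m)
20.17% = R_f × (1 − 2.06) + 2.06 × 11.61%
20.17% = R_f × -1.06 + 23.9166%
R_f = (20.17% − 23.9166%) / -1.06 = 3.53%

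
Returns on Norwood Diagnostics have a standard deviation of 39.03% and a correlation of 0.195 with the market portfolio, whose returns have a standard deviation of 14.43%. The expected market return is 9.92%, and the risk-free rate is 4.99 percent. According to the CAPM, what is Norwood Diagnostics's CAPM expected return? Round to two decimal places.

β = ρ × σ_i / σ_m = 0.195 × 39.03% / 14.43% = 0.5274
MRP = 9.92% − 4.99% = 4.93%
E(R) = 4.99% + 0.5274 × 4.93% = 7.59%

7.59%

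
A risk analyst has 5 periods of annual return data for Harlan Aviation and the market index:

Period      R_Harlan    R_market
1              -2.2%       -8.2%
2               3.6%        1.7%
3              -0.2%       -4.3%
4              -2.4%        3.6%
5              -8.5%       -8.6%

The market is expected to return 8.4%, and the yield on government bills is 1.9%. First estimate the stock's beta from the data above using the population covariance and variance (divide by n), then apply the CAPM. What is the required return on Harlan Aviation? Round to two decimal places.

Mean R_i = (-2.2 + 3.6 − 0.2 − 2.4 − 8.5) / 5 = -1.9400%
Mean R_m = (-8.2 + 1.7 − 4.3 + 3.6 − 8.6) / 5 = -3.1600%
Σ(R_i − R̄_i)(R_m − R̄_m) = 58.8280  ⇒  Cov = 58.8280 / 5 = 11.7656
Σ(R_m − R̄_m)² = 125.6120  ⇒  Var(R_m) = 125.6120 / 5 = 25.1224
β = Cov / Var(R_m) = 11.7656 / 25.1224 = 0.4683
MRP = 8.4% − 1.9% = 6.50%
E(R) = R_f + β × MRP = 1.9% + 0.4683 × 6.5% = 4.94%

4.94%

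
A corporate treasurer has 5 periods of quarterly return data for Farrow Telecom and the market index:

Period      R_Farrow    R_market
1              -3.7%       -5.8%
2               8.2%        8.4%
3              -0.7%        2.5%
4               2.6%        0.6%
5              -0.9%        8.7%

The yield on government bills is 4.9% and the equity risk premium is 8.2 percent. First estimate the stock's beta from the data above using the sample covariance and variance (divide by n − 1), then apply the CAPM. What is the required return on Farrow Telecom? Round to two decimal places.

8.66%

Mean R_i = (-3.7 + 8.2 − 0.7 + 2.6 − 0.9) / 5 = 1.1000%
Mean R_m = (-5.8 + 8.4 + 2.5 + 0.6 + 8.7) / 5 = 2.8800%
Σ(R_i − R̄_i)(R_m − R̄_m) = 66.4800  ⇒  Cov = 66.4800 / 4 = 16.6200
Σ(R_m − R̄_m)² = 145.0280  ⇒  Var(R_m) = 145.0280 / 4 = 36.2570
β = Cov / Var(R_m) = 16.6200 / 36.2570 = 0.4584
E(R) = R_f + β × MRP = 4.9% + 0.4584 × 8.2% = 8.66%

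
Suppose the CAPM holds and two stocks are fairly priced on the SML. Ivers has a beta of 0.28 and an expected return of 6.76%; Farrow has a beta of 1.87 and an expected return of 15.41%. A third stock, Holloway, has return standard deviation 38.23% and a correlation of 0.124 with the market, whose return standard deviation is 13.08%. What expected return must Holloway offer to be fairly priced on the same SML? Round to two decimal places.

7.21%

MRP = (15.41% − 6.76%) / (1.87 − 0.28) = 5.4403%
R_f = 6.76% − 0.28 × 5.4403% = 5.2367%
β_Holloway = ρ·σ_i/σ_m = 0.124 × 38.23 / 13.08 = 0.3624
E(R_Holloway) = R_f + β × MRP = 5.2367% + 0.3624 × 5.4403% = 7.21%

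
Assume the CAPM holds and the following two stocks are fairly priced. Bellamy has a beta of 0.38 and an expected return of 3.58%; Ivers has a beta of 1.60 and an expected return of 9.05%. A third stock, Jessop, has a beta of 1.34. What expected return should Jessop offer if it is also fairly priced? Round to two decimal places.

7.88%

MRP (SML slope) = (9.05% − 3.58%) / (1.60 − 0.38) = 5.47% / 1.22 = 4.4836%
R_f (intercept) = 3.58% − 0.38 × 4.4836% = 1.8762%
E(R_Jessop) = R_f + β × MRP = 1.8762% + 1.34 × 4.4836% = 7.88%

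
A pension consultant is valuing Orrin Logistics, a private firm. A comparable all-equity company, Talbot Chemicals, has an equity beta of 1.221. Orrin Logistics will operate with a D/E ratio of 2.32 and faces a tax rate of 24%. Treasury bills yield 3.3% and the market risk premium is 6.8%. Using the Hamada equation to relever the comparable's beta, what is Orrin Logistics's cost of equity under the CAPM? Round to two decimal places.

26.24%

β_L = β_U × [1 + (1 − t)(D/E)] = 1.221 × [1 + (1 − 0.24) × 2.32]
    = 1.221 × [1 + 0.76 × 2.32] = 1.221 × 2.7632 = 3.3739
E(R) = R_f + β_L × MRP = 3.3% + 3.3739 × 6.8% = 26.24%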